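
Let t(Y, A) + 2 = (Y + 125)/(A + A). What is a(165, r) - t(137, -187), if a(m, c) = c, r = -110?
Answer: -20065/187 ≈ -107.30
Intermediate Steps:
t(Y, A) = -2 + (125 + Y)/(2*A) (t(Y, A) = -2 + (Y + 125)/(A + A) = -2 + (125 + Y)/((2*A)) = -2 + (125 + Y)*(1/(2*A)) = -2 + (125 + Y)/(2*A))
a(165, r) - t(137, -187) = -110 - (125 + 137 - 4*(-187))/(2*(-187)) = -110 - (-1)*(125 + 137 + 748)/(2*187) = -110 - (-1)*1010/(2*187) = -110 - 1*(-505/187) = -110 + 505/187 = -20065/187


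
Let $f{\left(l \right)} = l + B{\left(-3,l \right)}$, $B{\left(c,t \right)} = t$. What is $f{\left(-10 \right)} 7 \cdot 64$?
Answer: $-8960$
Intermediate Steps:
$f{\left(l \right)} = 2 l$ ($f{\left(l \right)} = l + l = 2 l$)
$f{\left(-10 \right)} 7 \cdot 64 = 2 \left(-10\right) 7 \cdot 64 = \left(-20\right) 7 \cdot 64 = \left(-140\right) 64 = -8960$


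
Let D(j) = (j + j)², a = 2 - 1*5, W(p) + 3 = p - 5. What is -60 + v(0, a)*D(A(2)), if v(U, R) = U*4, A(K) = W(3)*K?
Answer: -60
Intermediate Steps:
W(p) = -8 + p (W(p) = -3 + (p - 5) = -3 + (-5 + p) = -8 + p)
a = -3 (a = 2 - 5 = -3)
A(K) = -5*K (A(K) = (-8 + 3)*K = -5*K)
v(U, R) = 4*U
D(j) = 4*j² (D(j) = (2*j)² = 4*j²)
-60 + v(0, a)*D(A(2)) = -60 + (4*0)*(4*(-5*2)²) = -60 + 0*(4*(-10)²) = -60 + 0*(4*100) = -60 + 0*400 = -60 + 0 = -60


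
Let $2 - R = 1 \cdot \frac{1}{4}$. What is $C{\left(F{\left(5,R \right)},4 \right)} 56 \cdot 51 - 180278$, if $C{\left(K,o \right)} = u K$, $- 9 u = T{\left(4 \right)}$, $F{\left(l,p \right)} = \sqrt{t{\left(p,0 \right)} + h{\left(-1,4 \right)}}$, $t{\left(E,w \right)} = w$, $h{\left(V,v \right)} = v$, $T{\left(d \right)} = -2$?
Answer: $- \frac{537026}{3} \approx -1.7901 \cdot 10^{5}$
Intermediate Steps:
$R = \frac{7}{4}$ ($R = 2 - 1 \cdot \frac{1}{4} = 2 - \frac{1}{4} = \frac{7}{4} \approx 1.75$)
$F{\left(l,p \right)} = 2$ ($F{\left(l,p \right)} = \sqrt{0 + 4} = \sqrt{4} = 2$)
$u = \frac{2}{9}$ ($u = \left(- \frac{1}{9}\right) \left(-2\right) = \frac{2}{9} \approx 0.22222$)
$C{\left(K,o \right)} = \frac{2 K}{9}$
$C{\left(F{\left(5,R \right)},4 \right)} 56 \cdot 51 - 180278 = \frac{2}{9} \cdot 2 \cdot 56 \cdot 51 - 180278 = \frac{4}{9} \cdot 56 \cdot 51 - 180278 = \frac{224}{9} \cdot 51 - 180278 = \frac{3808}{3} - 180278 = - \frac{537026}{3}$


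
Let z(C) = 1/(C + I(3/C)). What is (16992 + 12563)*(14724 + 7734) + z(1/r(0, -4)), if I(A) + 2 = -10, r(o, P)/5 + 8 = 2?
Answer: 239612374560/361 ≈ 6.6375e+8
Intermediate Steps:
r(o, P) = -30 (r(o, P) = -40 + 5*2 = -40 + 10 = -30)
I(A) = -12 (I(A) = -2 - 10 = -12)
z(C) = 1/(-12 + C) (z(C) = 1/(C - 12) = 1/(-12 + C))
(16992 + 12563)*(14724 + 7734) + z(1/r(0, -4)) = (16992 + 12563)*(14724 + 7734) + 1/(-12 + 1/(-30)) = 29555*22458 + 1/(-12 - 1/30) = 663746190 + 1/(-361/30) = 663746190 - 30/361 = 239612374560/361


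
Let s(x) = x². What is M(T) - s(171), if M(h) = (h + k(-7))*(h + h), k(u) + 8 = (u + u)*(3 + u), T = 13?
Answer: -27655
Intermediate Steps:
k(u) = -8 + 2*u*(3 + u) (k(u) = -8 + (u + u)*(3 + u) = -8 + (2*u)*(3 + u) = -8 + 2*u*(3 + u))
M(h) = 2*h*(48 + h) (M(h) = (h + (-8 + 2*(-7)² + 6*(-7)))*(h + h) = (h + (-8 + 2*49 - 42))*(2*h) = (h + (-8 + 98 - 42))*(2*h) = (h + 48)*(2*h) = (48 + h)*(2*h) = 2*h*(48 + h))
M(T) - s(171) = 2*13*(48 + 13) - 1*171² = 2*13*61 - 1*29241 = 1586 - 29241 = -27655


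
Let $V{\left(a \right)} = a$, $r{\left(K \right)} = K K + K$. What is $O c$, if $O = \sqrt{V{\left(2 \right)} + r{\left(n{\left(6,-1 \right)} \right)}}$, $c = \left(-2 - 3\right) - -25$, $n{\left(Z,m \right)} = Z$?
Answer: $40 \sqrt{11} \approx 132.67$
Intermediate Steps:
$r{\left(K \right)} = K + K^{2}$ ($r{\left(K \right)} = K^{2} + K = K + K^{2}$)
$c = 20$ ($c = -5 + 25 = 20$)
$O = 2 \sqrt{11}$ ($O = \sqrt{2 + 6 \left(1 + 6\right)} = \sqrt{2 + 6 \cdot 7} = \sqrt{2 + 42} = \sqrt{44} = 2 \sqrt{11} \approx 6.6332$)
$O c = 2 \sqrt{11} \cdot 20 = 40 \sqrt{11}$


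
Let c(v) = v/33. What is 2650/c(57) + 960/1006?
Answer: 14671570/9557 ≈ 1535.2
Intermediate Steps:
c(v) = v/33 (c(v) = v*(1/33) = v/33)
2650/c(57) + 960/1006 = 2650/(((1/33)*57)) + 960/1006 = 2650/(19/11) + 960*(1/1006) = 2650*(11/19) + 480/503 = 29150/19 + 480/503 = 14671570/9557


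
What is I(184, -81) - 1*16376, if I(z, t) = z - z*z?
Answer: -50048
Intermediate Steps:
I(z, t) = z - z²
I(184, -81) - 1*16376 = 184*(1 - 1*184) - 1*16376 = 184*(1 - 184) - 16376 = 184*(-183) - 16376 = -33672 - 16376 = -50048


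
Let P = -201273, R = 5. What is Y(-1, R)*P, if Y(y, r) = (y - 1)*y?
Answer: -402546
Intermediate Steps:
Y(y, r) = y*(-1 + y) (Y(y, r) = (-1 + y)*y = y*(-1 + y))
Y(-1, R)*P = -(-1 - 1)*(-201273) = -1*(-2)*(-201273) = 2*(-201273) = -402546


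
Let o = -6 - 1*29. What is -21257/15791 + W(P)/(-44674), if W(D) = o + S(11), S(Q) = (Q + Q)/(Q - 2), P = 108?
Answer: -8542090199/6349024206 ≈ -1.3454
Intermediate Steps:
S(Q) = 2*Q/(-2 + Q) (S(Q) = (2*Q)/(-2 + Q) = 2*Q/(-2 + Q))
o = -35 (o = -6 - 29 = -35)
W(D) = -293/9 (W(D) = -35 + 2*11/(-2 + 11) = -35 + 2*11/9 = -35 + 2*11*(⅑) = -35 + 22/9 = -293/9)
-21257/15791 + W(P)/(-44674) = -21257/15791 - 293/9/(-44674) = -21257*1/15791 - 293/9*(-1/44674) = -21257/15791 + 293/402066 = -8542090199/6349024206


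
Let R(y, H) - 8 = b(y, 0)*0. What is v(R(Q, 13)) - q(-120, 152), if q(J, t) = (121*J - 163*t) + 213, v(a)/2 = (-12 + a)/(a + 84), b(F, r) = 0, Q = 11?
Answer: 898907/23 ≈ 39083.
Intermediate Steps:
R(y, H) = 8 (R(y, H) = 8 + 0*0 = 8 + 0 = 8)
v(a) = 2*(-12 + a)/(84 + a) (v(a) = 2*((-12 + a)/(a + 84)) = 2*((-12 + a)/(84 + a)) = 2*(-12 + a)/(84 + a))
q(J, t) = 213 - 163*t + 121*J (q(J, t) = (-163*t + 121*J) + 213 = 213 - 163*t + 121*J)
v(R(Q, 13)) - q(-120, 152) = 2*(-12 + 8)/(84 + 8) - (213 - 163*152 + 121*(-120)) = 2*(-4)/92 - (213 - 24776 - 14520) = 2*(1/92)*(-4) - 1*(-39083) = -2/23 + 39083 = 898907/23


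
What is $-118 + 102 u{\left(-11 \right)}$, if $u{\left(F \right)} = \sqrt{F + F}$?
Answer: $-118 + 102 i \sqrt{22} \approx -118.0 + 478.42 i$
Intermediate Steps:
$u{\left(F \right)} = \sqrt{2} \sqrt{F}$ ($u{\left(F \right)} = \sqrt{2 F} = \sqrt{2} \sqrt{F}$)
$-118 + 102 u{\left(-11 \right)} = -118 + 102 \sqrt{2} \sqrt{-11} = -118 + 102 \sqrt{2} i \sqrt{11} = -118 + 102 i \sqrt{22}$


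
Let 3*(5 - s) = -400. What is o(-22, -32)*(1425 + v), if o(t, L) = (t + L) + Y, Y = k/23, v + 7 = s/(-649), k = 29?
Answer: -3348402803/44781 ≈ -74773.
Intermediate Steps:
s = 415/3 (s = 5 - ⅓*(-400) = 5 + 400/3 = 415/3 ≈ 138.33)
v = -14044/1947 (v = -7 + (415/3)/(-649) = -7 + (415/3)*(-1/649) = -7 - 415/1947 = -14044/1947 ≈ -7.2132)
Y = 29/23 ≈ 1.2609
o(t, L) = 29/23 + L + t (o(t, L) = (t + L) + 29/23 = (L + t) + 29/23 = 29/23 + L + t)
o(-22, -32)*(1425 + v) = (29/23 - 32 - 22)*(1425 - 14044/1947) = -1213/23*2760431/1947 = -3348402803/44781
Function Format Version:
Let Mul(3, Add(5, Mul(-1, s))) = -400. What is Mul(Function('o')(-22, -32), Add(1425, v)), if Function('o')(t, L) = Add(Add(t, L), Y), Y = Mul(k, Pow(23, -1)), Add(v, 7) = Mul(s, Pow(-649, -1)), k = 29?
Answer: Rational(-3348402803, 44781) ≈ -74773.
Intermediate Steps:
s = Rational(415, 3) (s = Add(5, Mul(Rational(-1, 3), -400)) = Add(5, Rational(400, 3)) = Rational(415, 3) ≈ 138.33)
v = Rational(-14044, 1947) (v = Add(-7, Mul(Rational(415, 3), Pow(-649, -1))) = Add(-7, Mul(Rational(415, 3), Rational(-1, 649))) = Add(-7, Rational(-415, 1947)) = Rational(-14044, 1947) ≈ -7.2132)
Y = Rational(29, 23) (Y = Mul(29, Pow(23, -1)) = Mul(29, Rational(1, 23)) = Rational(29, 23) ≈ 1.2609)
Function('o')(t, L) = Add(Rational(29, 23), L, t) (Function('o')(t, L) = Add(Add(t, L), Rational(29, 23)) = Add(Add(L, t), Rational(29, 23)) = Add(Rational(29, 23), L, t))
Mul(Function('o')(-22, -32), Add(1425, v)) = Mul(Add(Rational(29, 23), -32, -22), Add(1425, Rational(-14044, 1947))) = Mul(Rational(-1213, 23), Rational(2760431, 1947)) = Rational(-3348402803, 44781)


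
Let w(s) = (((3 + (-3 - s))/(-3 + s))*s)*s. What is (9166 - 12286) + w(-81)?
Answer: -264507/28 ≈ -9446.7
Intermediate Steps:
w(s) = -s³/(-3 + s) (w(s) = (((-s)/(-3 + s))*s)*s = ((-s/(-3 + s))*s)*s = (-s²/(-3 + s))*s = -s³/(-3 + s))
(9166 - 12286) + w(-81) = (9166 - 12286) - 1*(-81)³/(-3 - 81) = -3120 - 1*(-531441)/(-84) = -3120 - 1*(-531441)*(-1/84) = -3120 - 177147/28 = -264507/28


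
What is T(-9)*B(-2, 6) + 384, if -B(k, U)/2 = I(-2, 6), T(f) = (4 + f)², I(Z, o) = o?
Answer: 84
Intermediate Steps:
B(k, U) = -12 (B(k, U) = -2*6 = -12)
T(-9)*B(-2, 6) + 384 = (4 - 9)²*(-12) + 384 = (-5)²*(-12) + 384 = 25*(-12) + 384 = -300 + 384 = 84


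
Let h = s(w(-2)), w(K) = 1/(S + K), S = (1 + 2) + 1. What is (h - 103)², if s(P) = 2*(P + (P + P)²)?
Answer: 10000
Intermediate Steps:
S = 4 (S = 3 + 1 = 4)
w(K) = 1/(4 + K)
s(P) = 2*P + 8*P² (s(P) = 2*(P + (2*P)²) = 2*(P + 4*P²) = 2*P + 8*P²)
h = 3 (h = 2*(1 + 4/(4 - 2))/(4 - 2) = 2*(1 + 4/2)/2 = 2*(½)*(1 + 4*(½)) = 2*(½)*(1 + 2) = 2*(½)*3 = 3)
(h - 103)² = (3 - 103)² = (-100)² = 10000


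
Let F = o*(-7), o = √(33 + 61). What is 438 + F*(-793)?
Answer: 438 + 5551*√94 ≈ 54257.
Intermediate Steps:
o = √94 ≈ 9.6954
F = -7*√94 (F = √94*(-7) = -7*√94 ≈ -67.868)
438 + F*(-793) = 438 - 7*√94*(-793) = 438 + 5551*√94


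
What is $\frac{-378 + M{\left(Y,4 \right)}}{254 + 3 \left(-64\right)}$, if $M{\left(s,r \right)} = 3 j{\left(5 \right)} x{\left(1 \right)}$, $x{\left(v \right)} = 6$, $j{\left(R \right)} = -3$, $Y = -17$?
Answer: $- \frac{216}{31} \approx -6.9677$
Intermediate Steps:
$M{\left(s,r \right)} = -54$ ($M{\left(s,r \right)} = 3 \left(-3\right) 6 = \left(-9\right) 6 = -54$)
$\frac{-378 + M{\left(Y,4 \right)}}{254 + 3 \left(-64\right)} = \frac{-378 - 54}{254 + 3 \left(-64\right)} = - \frac{432}{254 - 192} = - \frac{432}{62} = \left(-432\right) \frac{1}{62} = - \frac{216}{31}$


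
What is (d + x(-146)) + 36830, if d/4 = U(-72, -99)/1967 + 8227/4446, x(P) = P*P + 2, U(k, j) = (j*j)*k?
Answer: 13053571498/230139 ≈ 56720.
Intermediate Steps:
U(k, j) = k*j**2 (U(k, j) = j**2*k = k*j**2)
x(P) = 2 + P**2 (x(P) = P**2 + 2 = 2 + P**2)
d = -328551074/230139 (d = 4*(-72*(-99)**2/1967 + 8227/4446) = 4*(-72*9801*(1/1967) + 8227*(1/4446)) = 4*(-705672*1/1967 + 433/234) = 4*(-705672/1967 + 433/234) = 4*(-164275537/460278) = -328551074/230139 ≈ -1427.6)
(d + x(-146)) + 36830 = (-328551074/230139 + (2 + (-146)**2)) + 36830 = (-328551074/230139 + (2 + 21316)) + 36830 = (-328551074/230139 + 21318) + 36830 = 4577552128/230139 + 36830 = 13053571498/230139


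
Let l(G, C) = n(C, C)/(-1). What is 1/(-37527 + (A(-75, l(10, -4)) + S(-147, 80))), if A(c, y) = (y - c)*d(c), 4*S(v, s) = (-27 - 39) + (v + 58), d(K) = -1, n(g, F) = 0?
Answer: -4/150563 ≈ -2.6567e-5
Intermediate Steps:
l(G, C) = 0 (l(G, C) = 0/(-1) = 0*(-1) = 0)
S(v, s) = -2 + v/4 (S(v, s) = ((-27 - 39) + (v + 58))/4 = (-66 + (58 + v))/4 = (-8 + v)/4 = -2 + v/4)
A(c, y) = c - y (A(c, y) = (y - c)*(-1) = c - y)
1/(-37527 + (A(-75, l(10, -4)) + S(-147, 80))) = 1/(-37527 + ((-75 - 1*0) + (-2 + (¼)*(-147)))) = 1/(-37527 + ((-75 + 0) + (-2 - 147/4))) = 1/(-37527 + (-75 - 155/4)) = 1/(-37527 - 455/4) = 1/(-150563/4) = -4/150563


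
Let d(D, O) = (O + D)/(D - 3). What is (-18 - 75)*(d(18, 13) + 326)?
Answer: -152551/5 ≈ -30510.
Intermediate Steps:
d(D, O) = (D + O)/(-3 + D)
(-18 - 75)*(d(18, 13) + 326) = (-18 - 75)*((18 + 13)/(-3 + 18) + 326) = -93*(31/15 + 326) = -93*4921/15 = -152551/5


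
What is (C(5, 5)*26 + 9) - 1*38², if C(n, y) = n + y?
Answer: -1175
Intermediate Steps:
(C(5, 5)*26 + 9) - 1*38² = ((5 + 5)*26 + 9) - 1*38² = (10*26 + 9) - 1*1444 = (260 + 9) - 1444 = 269 - 1444 = -1175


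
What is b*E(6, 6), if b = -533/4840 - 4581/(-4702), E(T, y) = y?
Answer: 29498811/5689420 ≈ 5.1849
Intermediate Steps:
b = 9832937/11378840 (b = -533*1/4840 - 4581*(-1/4702) = -533/4840 + 4581/4702 = 9832937/11378840 ≈ 0.86414)
b*E(6, 6) = (9832937/11378840)*6 = 29498811/5689420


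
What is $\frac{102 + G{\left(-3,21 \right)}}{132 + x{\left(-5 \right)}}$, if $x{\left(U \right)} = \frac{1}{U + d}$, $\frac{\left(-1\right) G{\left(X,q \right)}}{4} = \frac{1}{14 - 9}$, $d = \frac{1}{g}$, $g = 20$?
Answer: $\frac{25047}{32620} \approx 0.76784$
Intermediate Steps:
$d = \frac{1}{20} \approx 0.05$
$G{\left(X,q \right)} = - \frac{4}{5}$ ($G{\left(X,q \right)} = - \frac{4}{14 - 9} = - \frac{4}{5}$)
$x{\left(U \right)} = \frac{1}{\frac{1}{20} + U}$ ($x{\left(U \right)} = \frac{1}{U + \frac{1}{20}} = \frac{1}{\frac{1}{20} + U}$)
$\frac{102 + G{\left(-3,21 \right)}}{132 + x{\left(-5 \right)}} = \frac{102 - \frac{4}{5}}{132 + \frac{20}{1 + 20 \left(-5\right)}} = \frac{506}{5 \left(132 + \frac{20}{1 - 100}\right)} = \frac{506}{5 \left(132 + \frac{20}{-99}\right)} = \frac{506}{5 \left(132 + 20 \left(- \frac{1}{99}\right)\right)} = \frac{506}{5 \left(132 - \frac{20}{99}\right)} = \frac{506}{5 \cdot \frac{13048}{99}} = \frac{506}{5} \cdot \frac{99}{13048} = \frac{25047}{32620}$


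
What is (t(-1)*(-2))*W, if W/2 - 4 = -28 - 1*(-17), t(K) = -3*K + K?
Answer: 56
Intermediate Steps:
t(K) = -2*K
W = -14 (W = 8 + 2*(-28 - 1*(-17)) = 8 + 2*(-28 + 17) = 8 + 2*(-11) = 8 - 22 = -14)
(t(-1)*(-2))*W = (-2*(-1)*(-2))*(-14) = (2*(-2))*(-14) = -4*(-14) = 56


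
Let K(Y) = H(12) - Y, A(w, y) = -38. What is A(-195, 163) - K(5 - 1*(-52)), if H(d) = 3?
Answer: 16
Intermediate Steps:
K(Y) = 3 - Y
A(-195, 163) - K(5 - 1*(-52)) = -38 - (3 - (5 - 1*(-52))) = -38 - (3 - (5 + 52)) = -38 - (3 - 1*57) = -38 - (3 - 57) = -38 - 1*(-54) = -38 + 54 = 16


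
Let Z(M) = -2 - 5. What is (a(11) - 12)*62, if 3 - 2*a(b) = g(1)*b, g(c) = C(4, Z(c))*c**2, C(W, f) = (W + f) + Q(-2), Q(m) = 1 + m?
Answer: 713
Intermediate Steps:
Z(M) = -7
C(W, f) = -1 + W + f (C(W, f) = (W + f) + (1 - 2) = (W + f) - 1 = -1 + W + f)
g(c) = -4*c**2 (g(c) = (-1 + 4 - 7)*c**2 = -4*c**2)
a(b) = 3/2 + 2*b (a(b) = 3/2 - (-4*1**2)*b/2 = 3/2 - (-4*1)*b/2 = 3/2 - (-2)*b = 3/2 + 2*b)
(a(11) - 12)*62 = ((3/2 + 2*11) - 12)*62 = ((3/2 + 22) - 12)*62 = (47/2 - 12)*62 = (23/2)*62 = 713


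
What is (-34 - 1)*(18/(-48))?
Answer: 105/8 ≈ 13.125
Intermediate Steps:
(-34 - 1)*(18/(-48)) = -630*(-1)/48 = -35*(-3/8) = 105/8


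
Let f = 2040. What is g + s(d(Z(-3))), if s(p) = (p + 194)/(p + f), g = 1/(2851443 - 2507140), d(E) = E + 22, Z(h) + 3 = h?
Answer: 36152843/353943484 ≈ 0.10214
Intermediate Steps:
Z(h) = -3 + h
d(E) = 22 + E
g = 1/344303 ≈ 2.9044e-6
s(p) = (194 + p)/(2040 + p) (s(p) = (p + 194)/(p + 2040) = (194 + p)/(2040 + p))
g + s(d(Z(-3))) = 1/344303 + (194 + (22 + (-3 - 3)))/(2040 + (22 + (-3 - 3))) = 1/344303 + (194 + (22 - 6))/(2040 + (22 - 6)) = 1/344303 + (194 + 16)/(2040 + 16) = 1/344303 + 210/2056 = 1/344303 + (1/2056)*210 = 1/344303 + 105/1028 = 36152843/353943484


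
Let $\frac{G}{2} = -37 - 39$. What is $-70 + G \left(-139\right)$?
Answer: $21058$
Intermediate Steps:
$G = -152$ ($G = 2 \left(-37 - 39\right) = 2 \left(-76\right) = -152$)
$-70 + G \left(-139\right) = -70 - -21128 = -70 + 21128 = 21058$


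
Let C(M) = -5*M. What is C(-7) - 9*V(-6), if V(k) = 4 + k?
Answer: 53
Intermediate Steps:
C(-7) - 9*V(-6) = -5*(-7) - 9*(4 - 6) = 35 - 9*(-2) = 35 + 18 = 53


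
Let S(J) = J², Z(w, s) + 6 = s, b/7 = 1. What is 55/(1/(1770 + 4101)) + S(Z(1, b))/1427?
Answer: 460785436/1427 ≈ 3.2291e+5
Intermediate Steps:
b = 7 (b = 7*1 = 7)
Z(w, s) = -6 + s
55/(1/(1770 + 4101)) + S(Z(1, b))/1427 = 55/(1/(1770 + 4101)) + (-6 + 7)²/1427 = 55/(1/5871) + 1²*(1/1427) = 55/(1/5871) + 1*(1/1427) = 55*5871 + 1/1427 = 322905 + 1/1427 = 460785436/1427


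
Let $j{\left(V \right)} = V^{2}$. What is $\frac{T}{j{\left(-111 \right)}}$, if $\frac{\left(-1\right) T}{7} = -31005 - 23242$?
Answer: $\frac{379729}{12321} \approx 30.82$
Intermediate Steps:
$T = 379729$ ($T = - 7 \left(-31005 - 23242\right) = \left(-7\right) \left(-54247\right) = 379729$)
$\frac{T}{j{\left(-111 \right)}} = \frac{379729}{\left(-111\right)^{2}} = \frac{379729}{12321}$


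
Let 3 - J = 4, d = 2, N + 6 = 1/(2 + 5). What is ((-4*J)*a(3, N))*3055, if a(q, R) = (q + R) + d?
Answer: -73320/7 ≈ -10474.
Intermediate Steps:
N = -41/7 (N = -6 + 1/(2 + 5) = -6 + 1/7 = -6 + ⅐ = -41/7 ≈ -5.8571)
J = -1 (J = 3 - 1*4 = 3 - 4 = -1)
a(q, R) = 2 + R + q (a(q, R) = (q + R) + 2 = (R + q) + 2 = 2 + R + q)
((-4*J)*a(3, N))*3055 = ((-4*(-1))*(2 - 41/7 + 3))*3055 = (4*(-6/7))*3055 = -24/7*3055 = -73320/7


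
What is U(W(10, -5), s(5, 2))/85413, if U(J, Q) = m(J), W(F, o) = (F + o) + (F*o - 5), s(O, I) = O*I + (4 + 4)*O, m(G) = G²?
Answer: 2500/85413 ≈ 0.029270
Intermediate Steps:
s(O, I) = 8*O + I*O (s(O, I) = I*O + 8*O = 8*O + I*O)
W(F, o) = -5 + F + o + F*o (W(F, o) = (F + o) + (-5 + F*o) = -5 + F + o + F*o)
U(J, Q) = J²
U(W(10, -5), s(5, 2))/85413 = (-5 + 10 - 5 + 10*(-5))²/85413 = (-5 + 10 - 5 - 50)²*(1/85413) = (-50)²*(1/85413) = 2500*(1/85413) = 2500/85413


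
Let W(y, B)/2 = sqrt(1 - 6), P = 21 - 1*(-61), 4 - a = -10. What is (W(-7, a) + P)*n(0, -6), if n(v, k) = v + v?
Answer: 0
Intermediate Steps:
a = 14 (a = 4 - 1*(-10) = 4 + 10 = 14)
P = 82 (P = 21 + 61 = 82)
n(v, k) = 2*v
W(y, B) = 2*I*sqrt(5) (W(y, B) = 2*sqrt(1 - 6) = 2*sqrt(-5) = 2*(I*sqrt(5)) = 2*I*sqrt(5))
(W(-7, a) + P)*n(0, -6) = (2*I*sqrt(5) + 82)*(2*0) = (82 + 2*I*sqrt(5))*0 = 0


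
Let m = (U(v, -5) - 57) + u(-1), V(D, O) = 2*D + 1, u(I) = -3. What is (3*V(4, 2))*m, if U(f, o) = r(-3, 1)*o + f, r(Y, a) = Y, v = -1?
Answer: -1242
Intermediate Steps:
U(f, o) = f - 3*o (U(f, o) = -3*o + f = f - 3*o)
V(D, O) = 1 + 2*D
m = -46 (m = ((-1 - 3*(-5)) - 57) - 3 = ((-1 + 15) - 57) - 3 = (14 - 57) - 3 = -43 - 3 = -46)
(3*V(4, 2))*m = (3*(1 + 2*4))*(-46) = (3*(1 + 8))*(-46) = (3*9)*(-46) = 27*(-46) = -1242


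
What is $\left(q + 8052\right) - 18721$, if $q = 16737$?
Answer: $6068$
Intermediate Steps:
$\left(q + 8052\right) - 18721 = \left(16737 + 8052\right) - 18721 = 24789 - 18721 = 6068$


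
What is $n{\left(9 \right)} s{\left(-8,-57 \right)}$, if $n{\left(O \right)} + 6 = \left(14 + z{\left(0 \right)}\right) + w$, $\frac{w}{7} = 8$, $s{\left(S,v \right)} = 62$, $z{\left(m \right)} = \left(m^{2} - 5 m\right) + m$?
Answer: $3968$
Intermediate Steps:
$z{\left(m \right)} = m^{2} - 4 m$
$w = 56$ ($w = 7 \cdot 8 = 56$)
$n{\left(O \right)} = 64$ ($n{\left(O \right)} = -6 + \left(\left(14 + 0 \left(-4 + 0\right)\right) + 56\right) = -6 + \left(\left(14 + 0 \left(-4\right)\right) + 56\right) = -6 + \left(\left(14 + 0\right) + 56\right) = -6 + \left(14 + 56\right) = -6 + 70 = 64$)
$n{\left(9 \right)} s{\left(-8,-57 \right)} = 64 \cdot 62 = 3968$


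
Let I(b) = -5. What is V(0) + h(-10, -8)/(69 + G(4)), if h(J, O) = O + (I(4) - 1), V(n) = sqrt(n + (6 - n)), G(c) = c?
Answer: -14/73 + sqrt(6) ≈ 2.2577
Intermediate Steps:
V(n) = sqrt(6)
h(J, O) = -6 + O (h(J, O) = O + (-5 - 1) = O - 6 = -6 + O)
V(0) + h(-10, -8)/(69 + G(4)) = sqrt(6) + (-6 - 8)/(69 + 4) = sqrt(6) - 14/73 = -14/73 + sqrt(6)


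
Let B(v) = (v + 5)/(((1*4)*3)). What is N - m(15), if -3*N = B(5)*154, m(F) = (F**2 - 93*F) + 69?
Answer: 9524/9 ≈ 1058.2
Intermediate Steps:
m(F) = 69 + F**2 - 93*F
B(v) = 5/12 + v/12 (B(v) = (5 + v)/((4*3)) = (5 + v)/12 = 5/12 + v/12)
N = -385/9 (N = -(5/12 + (1/12)*5)*154/3 = -(5/12 + 5/12)*154/3 = -5*154/18 = -1/3*385/3 = -385/9 ≈ -42.778)
N - m(15) = -385/9 - (69 + 15**2 - 93*15) = -385/9 - (69 + 225 - 1395) = -385/9 - 1*(-1101) = -385/9 + 1101 = 9524/9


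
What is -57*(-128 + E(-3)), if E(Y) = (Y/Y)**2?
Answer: 7239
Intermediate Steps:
E(Y) = 1 (E(Y) = 1**2 = 1)
-57*(-128 + E(-3)) = -57*(-128 + 1) = -57*(-127) = 7239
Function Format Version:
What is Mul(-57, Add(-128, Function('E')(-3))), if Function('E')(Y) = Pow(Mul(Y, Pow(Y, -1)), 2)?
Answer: 7239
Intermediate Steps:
Function('E')(Y) = 1 (Function('E')(Y) = Pow(1, 2) = 1)
Mul(-57, Add(-128, Function('E')(-3))) = Mul(-57, Add(-128, 1)) = Mul(-57, -127) = 7239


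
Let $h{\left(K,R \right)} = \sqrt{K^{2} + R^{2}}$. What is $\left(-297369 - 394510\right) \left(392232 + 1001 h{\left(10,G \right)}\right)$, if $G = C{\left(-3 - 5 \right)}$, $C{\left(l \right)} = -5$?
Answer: $-271377083928 - 3462854395 \sqrt{5} \approx -2.7912 \cdot 10^{11}$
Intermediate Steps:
$G = -5$
$\left(-297369 - 394510\right) \left(392232 + 1001 h{\left(10,G \right)}\right) = \left(-297369 - 394510\right) \left(392232 + 1001 \sqrt{10^{2} + \left(-5\right)^{2}}\right) = - 691879 \left(392232 + 1001 \sqrt{100 + 25}\right) = - 691879 \left(392232 + 1001 \sqrt{125}\right) = - 691879 \left(392232 + 1001 \cdot 5 \sqrt{5}\right) = - 691879 \left(392232 + 5005 \sqrt{5}\right) = -271377083928 - 3462854395 \sqrt{5}$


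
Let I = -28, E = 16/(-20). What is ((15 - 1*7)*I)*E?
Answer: 896/5 ≈ 179.20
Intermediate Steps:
E = -4/5 (E = 16*(-1/20) = -4/5 ≈ -0.80000)
((15 - 1*7)*I)*E = ((15 - 1*7)*(-28))*(-4/5) = ((15 - 7)*(-28))*(-4/5) = (8*(-28))*(-4/5) = -224*(-4/5) = 896/5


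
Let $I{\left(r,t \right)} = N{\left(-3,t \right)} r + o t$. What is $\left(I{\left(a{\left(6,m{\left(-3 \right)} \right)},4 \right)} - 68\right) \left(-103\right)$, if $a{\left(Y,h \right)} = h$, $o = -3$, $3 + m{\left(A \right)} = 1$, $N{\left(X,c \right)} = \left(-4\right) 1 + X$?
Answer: $6798$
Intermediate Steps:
$N{\left(X,c \right)} = -4 + X$
$m{\left(A \right)} = -2$ ($m{\left(A \right)} = -3 + 1 = -2$)
$I{\left(r,t \right)} = - 7 r - 3 t$ ($I{\left(r,t \right)} = \left(-4 - 3\right) r - 3 t = - 7 r - 3 t$)
$\left(I{\left(a{\left(6,m{\left(-3 \right)} \right)},4 \right)} - 68\right) \left(-103\right) = \left(\left(\left(-7\right) \left(-2\right) - 12\right) - 68\right) \left(-103\right) = \left(\left(14 - 12\right) - 68\right) \left(-103\right) = \left(2 - 68\right) \left(-103\right) = \left(-66\right) \left(-103\right) = 6798$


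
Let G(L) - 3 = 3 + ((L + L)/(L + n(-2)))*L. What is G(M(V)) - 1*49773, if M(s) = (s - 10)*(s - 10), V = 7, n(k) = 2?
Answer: -547275/11 ≈ -49752.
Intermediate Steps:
M(s) = (-10 + s)² (M(s) = (-10 + s)*(-10 + s) = (-10 + s)²)
G(L) = 6 + 2*L²/(2 + L) (G(L) = 3 + (3 + ((L + L)/(L + 2))*L) = 3 + (3 + ((2*L)/(2 + L))*L) = 3 + (3 + (2*L/(2 + L))*L) = 3 + (3 + 2*L²/(2 + L)) = 6 + 2*L²/(2 + L))
G(M(V)) - 1*49773 = 2*(6 + ((-10 + 7)²)² + 3*(-10 + 7)²)/(2 + (-10 + 7)²) - 1*49773 = 2*(6 + ((-3)²)² + 3*(-3)²)/(2 + (-3)²) - 49773 = 2*(6 + 9² + 3*9)/(2 + 9) - 49773 = 2*(6 + 81 + 27)/11 - 49773 = 2*(1/11)*114 - 49773 = 228/11 - 49773 = -547275/11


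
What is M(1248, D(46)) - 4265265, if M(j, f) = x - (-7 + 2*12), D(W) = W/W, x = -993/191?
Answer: -814669855/191 ≈ -4.2653e+6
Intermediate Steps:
x = -993/191 (x = -993*1/191 = -993/191 ≈ -5.1990)
D(W) = 1
M(j, f) = -4240/191 (M(j, f) = -993/191 - (-7 + 2*12) = -993/191 - (-7 + 24) = -993/191 - 1*17 = -993/191 - 17 = -4240/191)
M(1248, D(46)) - 4265265 = -4240/191 - 4265265 = -814669855/191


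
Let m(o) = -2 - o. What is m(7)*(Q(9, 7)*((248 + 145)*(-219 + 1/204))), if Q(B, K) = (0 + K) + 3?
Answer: 263359125/34 ≈ 7.7459e+6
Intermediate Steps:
Q(B, K) = 3 + K (Q(B, K) = K + 3 = 3 + K)
m(7)*(Q(9, 7)*((248 + 145)*(-219 + 1/204))) = (-2 - 1*7)*((3 + 7)*((248 + 145)*(-219 + 1/204))) = (-2 - 7)*(10*(393*(-219 + 1/204))) = -90*393*(-44675/204) = -90*(-5852425)/68 = -9*(-29262125/34) = 263359125/34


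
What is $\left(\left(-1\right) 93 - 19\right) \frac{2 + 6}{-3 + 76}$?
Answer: $- \frac{896}{73} \approx -12.274$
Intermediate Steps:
$\left(\left(-1\right) 93 - 19\right) \frac{2 + 6}{-3 + 76} = \left(-93 - 19\right) \frac{8}{73} = - 112 \cdot 8 \cdot \frac{1}{73} = \left(-112\right) \frac{8}{73} = - \frac{896}{73}$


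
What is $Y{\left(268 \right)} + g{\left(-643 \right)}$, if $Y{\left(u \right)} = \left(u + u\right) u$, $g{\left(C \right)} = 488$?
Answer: $144136$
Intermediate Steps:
$Y{\left(u \right)} = 2 u^{2}$ ($Y{\left(u \right)} = 2 u u = 2 u^{2}$)
$Y{\left(268 \right)} + g{\left(-643 \right)} = 2 \cdot 268^{2} + 488 = 2 \cdot 71824 + 488 = 143648 + 488 = 144136$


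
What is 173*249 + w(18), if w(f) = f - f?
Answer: 43077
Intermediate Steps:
w(f) = 0
173*249 + w(18) = 173*249 + 0 = 43077 + 0 = 43077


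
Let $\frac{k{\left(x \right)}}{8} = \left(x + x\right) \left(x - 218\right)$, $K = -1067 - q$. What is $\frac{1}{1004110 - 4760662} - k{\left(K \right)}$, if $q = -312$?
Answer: $- \frac{44153911159681}{3756552} \approx -1.1754 \cdot 10^{7}$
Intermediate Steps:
$K = -755$ ($K = -1067 - -312 = -1067 + 312 = -755$)
$k{\left(x \right)} = 16 x \left(-218 + x\right)$ ($k{\left(x \right)} = 8 \left(x + x\right) \left(x - 218\right) = 8 \cdot 2 x \left(-218 + x\right) = 16 x \left(-218 + x\right)$)
$\frac{1}{1004110 - 4760662} - k{\left(K \right)} = \frac{1}{1004110 - 4760662} - 16 \left(-755\right) \left(-218 - 755\right) = \frac{1}{-3756552} - 16 \left(-755\right) \left(-973\right) = - \frac{1}{3756552} - 11753840 = - \frac{44153911159681}{3756552}$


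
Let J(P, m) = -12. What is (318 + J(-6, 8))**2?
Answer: 93636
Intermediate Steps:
(318 + J(-6, 8))**2 = (318 - 12)**2 = 306**2 = 93636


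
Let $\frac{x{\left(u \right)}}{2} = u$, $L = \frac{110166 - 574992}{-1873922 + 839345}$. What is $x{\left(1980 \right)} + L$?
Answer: $\frac{1365796582}{344859} \approx 3960.4$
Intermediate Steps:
$L = \frac{154942}{344859}$ ($L = - \frac{464826}{-1034577} = \left(-464826\right) \left(- \frac{1}{1034577}\right) = \frac{154942}{344859} \approx 0.44929$)
$x{\left(u \right)} = 2 u$
$x{\left(1980 \right)} + L = 2 \cdot 1980 + \frac{154942}{344859} = 3960 + \frac{154942}{344859} = \frac{1365796582}{344859}$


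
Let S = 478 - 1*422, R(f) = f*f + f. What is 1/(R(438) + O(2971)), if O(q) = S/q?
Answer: 2971/571269878 ≈ 5.2007e-6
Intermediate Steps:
R(f) = f + f**2 (R(f) = f**2 + f = f + f**2)
S = 56 (S = 478 - 422 = 56)
O(q) = 56/q
1/(R(438) + O(2971)) = 1/(438*(1 + 438) + 56/2971) = 1/(438*439 + 56*(1/2971)) = 1/(192282 + 56/2971) = 1/(571269878/2971) = 2971/571269878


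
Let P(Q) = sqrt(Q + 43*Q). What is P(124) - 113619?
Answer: -113619 + 4*sqrt(341) ≈ -1.1355e+5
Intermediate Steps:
P(Q) = 2*sqrt(11)*sqrt(Q) (P(Q) = sqrt(44*Q) = 2*sqrt(11)*sqrt(Q))
P(124) - 113619 = 2*sqrt(11)*sqrt(124) - 113619 = 2*sqrt(11)*(2*sqrt(31)) - 113619 = 4*sqrt(341) - 113619 = -113619 + 4*sqrt(341)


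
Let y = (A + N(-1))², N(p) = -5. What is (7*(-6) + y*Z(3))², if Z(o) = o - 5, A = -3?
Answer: 28900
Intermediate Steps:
Z(o) = -5 + o
y = 64 (y = (-3 - 5)² = (-8)² = 64)
(7*(-6) + y*Z(3))² = (7*(-6) + 64*(-5 + 3))² = (-42 + 64*(-2))² = (-42 - 128)² = (-170)² = 28900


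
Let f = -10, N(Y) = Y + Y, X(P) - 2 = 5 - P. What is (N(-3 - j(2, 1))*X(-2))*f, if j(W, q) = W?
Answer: 900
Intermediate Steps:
X(P) = 7 - P (X(P) = 2 + (5 - P) = 7 - P)
N(Y) = 2*Y
(N(-3 - j(2, 1))*X(-2))*f = ((2*(-3 - 1*2))*(7 - 1*(-2)))*(-10) = ((2*(-3 - 2))*(7 + 2))*(-10) = ((2*(-5))*9)*(-10) = -10*9*(-10) = -90*(-10) = 900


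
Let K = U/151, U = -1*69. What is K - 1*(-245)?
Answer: 36926/151 ≈ 244.54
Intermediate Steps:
U = -69
K = -69/151 ≈ -0.45695
K - 1*(-245) = -69/151 - 1*(-245) = -69/151 + 245 = 36926/151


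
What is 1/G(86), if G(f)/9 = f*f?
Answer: 1/66564 ≈ 1.5023e-5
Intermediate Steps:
G(f) = 9*f² (G(f) = 9*(f*f) = 9*f²)
1/G(86) = 1/(9*86²) = 1/(9*7396) = 1/66564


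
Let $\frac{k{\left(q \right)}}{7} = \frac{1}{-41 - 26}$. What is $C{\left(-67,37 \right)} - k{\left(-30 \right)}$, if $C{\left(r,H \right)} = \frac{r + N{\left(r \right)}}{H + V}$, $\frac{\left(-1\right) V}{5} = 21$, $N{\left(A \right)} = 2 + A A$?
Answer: $- \frac{73983}{1139} \approx -64.954$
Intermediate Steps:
$N{\left(A \right)} = 2 + A^{2}$
$V = -105$ ($V = \left(-5\right) 21 = -105$)
$k{\left(q \right)} = - \frac{7}{67}$ ($k{\left(q \right)} = \frac{7}{-41 - 26} = \frac{7}{-67} = 7 \left(- \frac{1}{67}\right) = - \frac{7}{67}$)
$C{\left(r,H \right)} = \frac{2 + r + r^{2}}{-105 + H}$ ($C{\left(r,H \right)} = \frac{r + \left(2 + r^{2}\right)}{H - 105} = \frac{2 + r + r^{2}}{-105 + H}$)
$C{\left(-67,37 \right)} - k{\left(-30 \right)} = \frac{2 - 67 + \left(-67\right)^{2}}{-105 + 37} - - \frac{7}{67} = \frac{2 - 67 + 4489}{-68} + \frac{7}{67} = \left(- \frac{1}{68}\right) 4424 + \frac{7}{67} = - \frac{1106}{17} + \frac{7}{67} = - \frac{73983}{1139}$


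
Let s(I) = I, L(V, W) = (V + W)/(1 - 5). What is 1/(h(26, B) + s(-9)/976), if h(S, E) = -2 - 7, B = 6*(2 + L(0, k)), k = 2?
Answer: -976/8793 ≈ -0.11100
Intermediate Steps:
L(V, W) = -V/4 - W/4 (L(V, W) = (V + W)/(-4) = (V + W)*(-¼) = -V/4 - W/4)
B = 9 (B = 6*(2 + (-¼*0 - ¼*2)) = 6*(2 + (0 - ½)) = 6*(2 - ½) = 6*(3/2) = 9)
h(S, E) = -9
1/(h(26, B) + s(-9)/976) = 1/(-9 - 9/976) = 1/(-8793/976) = -976/8793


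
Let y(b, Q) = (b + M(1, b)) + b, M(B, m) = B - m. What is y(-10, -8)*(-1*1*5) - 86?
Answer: -41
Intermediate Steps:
y(b, Q) = 1 + b (y(b, Q) = (b + (1 - b)) + b = 1 + b)
y(-10, -8)*(-1*1*5) - 86 = (1 - 10)*(-1*1*5) - 86 = -(-9)*5 - 86 = -9*(-5) - 86 = 45 - 86 = -41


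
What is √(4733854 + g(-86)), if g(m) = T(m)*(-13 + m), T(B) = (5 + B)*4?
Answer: √4765930 ≈ 2183.1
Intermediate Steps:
T(B) = 20 + 4*B
g(m) = (-13 + m)*(20 + 4*m) (g(m) = (20 + 4*m)*(-13 + m) = (-13 + m)*(20 + 4*m))
√(4733854 + g(-86)) = √(4733854 + 4*(-13 - 86)*(5 - 86)) = √(4733854 + 4*(-99)*(-81)) = √(4733854 + 32076) = √4765930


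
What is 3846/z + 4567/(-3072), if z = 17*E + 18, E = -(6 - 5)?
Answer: 11810345/3072 ≈ 3844.5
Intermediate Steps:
E = -1 (E = -1*1 = -1)
z = 1 (z = 17*(-1) + 18 = -17 + 18 = 1)
3846/z + 4567/(-3072) = 3846/1 + 4567/(-3072) = 3846*1 + 4567*(-1/3072) = 3846 - 4567/3072 = 11810345/3072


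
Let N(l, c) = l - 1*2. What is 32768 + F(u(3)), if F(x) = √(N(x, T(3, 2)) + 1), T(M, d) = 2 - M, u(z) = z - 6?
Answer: 32768 + 2*I ≈ 32768.0 + 2.0*I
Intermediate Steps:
u(z) = -6 + z
N(l, c) = -2 + l (N(l, c) = l - 2 = -2 + l)
F(x) = √(-1 + x) (F(x) = √((-2 + x) + 1) = √(-1 + x))
32768 + F(u(3)) = 32768 + √(-1 + (-6 + 3)) = 32768 + √(-1 - 3) = 32768 + √(-4) = 32768 + 2*I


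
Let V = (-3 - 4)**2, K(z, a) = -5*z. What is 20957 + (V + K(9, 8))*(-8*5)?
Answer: 20797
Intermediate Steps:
V = 49 (V = (-7)**2 = 49)
20957 + (V + K(9, 8))*(-8*5) = 20957 + (49 - 5*9)*(-8*5) = 20957 + (49 - 45)*(-40) = 20957 + 4*(-40) = 20957 - 160 = 20797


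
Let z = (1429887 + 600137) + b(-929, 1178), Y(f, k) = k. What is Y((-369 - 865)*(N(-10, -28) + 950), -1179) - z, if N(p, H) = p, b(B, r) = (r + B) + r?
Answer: -2032630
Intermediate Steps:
b(B, r) = B + 2*r (b(B, r) = (B + r) + r = B + 2*r)
z = 2031451 (z = (1429887 + 600137) + (-929 + 2*1178) = 2030024 + (-929 + 2356) = 2030024 + 1427 = 2031451)
Y((-369 - 865)*(N(-10, -28) + 950), -1179) - z = -1179 - 1*2031451 = -1179 - 2031451 = -2032630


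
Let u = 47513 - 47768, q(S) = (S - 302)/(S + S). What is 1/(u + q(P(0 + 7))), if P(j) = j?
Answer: -14/3865 ≈ -0.0036223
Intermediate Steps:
q(S) = (-302 + S)/(2*S) (q(S) = (-302 + S)/((2*S)) = (-302 + S)*(1/(2*S)) = (-302 + S)/(2*S))
u = -255
1/(u + q(P(0 + 7))) = 1/(-255 + (-302 + (0 + 7))/(2*(0 + 7))) = 1/(-255 + (½)*(-302 + 7)/7) = 1/(-255 + (½)*(⅐)*(-295)) = 1/(-255 - 295/14) = 1/(-3865/14) = -14/3865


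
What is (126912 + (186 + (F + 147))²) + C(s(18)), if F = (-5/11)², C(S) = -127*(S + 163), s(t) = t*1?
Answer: 3147107049/14641 ≈ 2.1495e+5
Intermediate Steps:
s(t) = t
C(S) = -20701 - 127*S (C(S) = -127*(163 + S) = -20701 - 127*S)
F = 25/121 (F = (-5*1/11)² = (-5/11)² = 25/121 ≈ 0.20661)
(126912 + (186 + (F + 147))²) + C(s(18)) = (126912 + (186 + (25/121 + 147))²) + (-20701 - 127*18) = (126912 + (186 + 17812/121)²) + (-20701 - 2286) = (126912 + (40318/121)²) - 22987 = (126912 + 1625541124/14641) - 22987 = 3483659716/14641 - 22987 = 3147107049/14641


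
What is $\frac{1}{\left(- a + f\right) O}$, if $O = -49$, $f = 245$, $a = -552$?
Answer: $- \frac{1}{39053} \approx -2.5606 \cdot 10^{-5}$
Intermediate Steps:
$\frac{1}{\left(- a + f\right) O} = \frac{1}{\left(\left(-1\right) \left(-552\right) + 245\right) \left(-49\right)} = \frac{1}{552 + 245} \left(- \frac{1}{49}\right) = \frac{1}{797} \left(- \frac{1}{49}\right) = - \frac{1}{39053}$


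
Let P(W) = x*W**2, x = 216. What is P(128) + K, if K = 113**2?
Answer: 3551713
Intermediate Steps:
K = 12769
P(W) = 216*W**2
P(128) + K = 216*128**2 + 12769 = 216*16384 + 12769 = 3538944 + 12769 = 3551713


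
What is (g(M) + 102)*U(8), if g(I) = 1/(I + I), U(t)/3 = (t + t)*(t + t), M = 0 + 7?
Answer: 548736/7 ≈ 78391.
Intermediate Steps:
M = 7
U(t) = 12*t² (U(t) = 3*((t + t)*(t + t)) = 3*((2*t)*(2*t)) = 3*(4*t²) = 12*t²)
g(I) = 1/(2*I)
(g(M) + 102)*U(8) = ((½)/7 + 102)*(12*8²) = ((½)*(⅐) + 102)*(12*64) = (1/14 + 102)*768 = (1429/14)*768 = 548736/7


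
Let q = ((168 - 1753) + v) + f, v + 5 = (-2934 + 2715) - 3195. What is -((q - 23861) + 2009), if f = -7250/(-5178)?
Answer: 69526559/2589 ≈ 26855.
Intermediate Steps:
f = 3625/2589 (f = -7250*(-1/5178) = 3625/2589 ≈ 1.4002)
v = -3419 (v = -5 + ((-2934 + 2715) - 3195) = -5 + (-219 - 3195) = -5 - 3414 = -3419)
q = -12951731/2589 (q = ((168 - 1753) - 3419) + 3625/2589 = (-1585 - 3419) + 3625/2589 = -5004 + 3625/2589 = -12951731/2589 ≈ -5002.6)
-((q - 23861) + 2009) = -((-12951731/2589 - 23861) + 2009) = -(-74727860/2589 + 2009) = -1*(-69526559/2589) = 69526559/2589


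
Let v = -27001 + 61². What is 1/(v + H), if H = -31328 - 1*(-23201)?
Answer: -1/31407 ≈ -3.1840e-5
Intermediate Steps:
v = -23280 (v = -27001 + 3721 = -23280)
H = -8127 (H = -31328 + 23201 = -8127)
1/(v + H) = 1/(-23280 - 8127) = 1/(-31407) = -1/31407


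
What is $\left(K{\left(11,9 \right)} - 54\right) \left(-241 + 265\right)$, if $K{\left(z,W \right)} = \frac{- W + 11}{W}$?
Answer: $- \frac{3872}{3} \approx -1290.7$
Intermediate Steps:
$K{\left(z,W \right)} = \frac{11 - W}{W}$
$\left(K{\left(11,9 \right)} - 54\right) \left(-241 + 265\right) = \left(\frac{11 - 9}{9} - 54\right) \left(-241 + 265\right) = \left(\frac{11 - 9}{9} - 54\right) 24 = \left(\frac{1}{9} \cdot 2 - 54\right) 24 = \left(\frac{2}{9} - 54\right) 24 = \left(- \frac{484}{9}\right) 24 = - \frac{3872}{3}$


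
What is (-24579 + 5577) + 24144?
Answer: 5142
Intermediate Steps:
(-24579 + 5577) + 24144 = -19002 + 24144 = 5142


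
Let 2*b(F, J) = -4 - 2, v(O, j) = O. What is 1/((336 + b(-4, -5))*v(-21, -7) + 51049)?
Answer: 1/44056 ≈ 2.2698e-5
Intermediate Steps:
b(F, J) = -3 (b(F, J) = (-4 - 2)/2 = (½)*(-6) = -3)
1/((336 + b(-4, -5))*v(-21, -7) + 51049) = 1/((336 - 3)*(-21) + 51049) = 1/(333*(-21) + 51049) = 1/(-6993 + 51049) = 1/44056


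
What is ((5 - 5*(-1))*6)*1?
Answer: 60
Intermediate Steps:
((5 - 5*(-1))*6)*1 = ((5 + 5)*6)*1 = (10*6)*1 = 60*1 = 60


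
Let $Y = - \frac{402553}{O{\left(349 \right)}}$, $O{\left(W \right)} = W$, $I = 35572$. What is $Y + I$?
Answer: $\frac{12012075}{349} \approx 34419.0$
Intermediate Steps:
$Y = - \frac{402553}{349} \approx -1153.4$
$Y + I = - \frac{402553}{349} + 35572 = \frac{12012075}{349}$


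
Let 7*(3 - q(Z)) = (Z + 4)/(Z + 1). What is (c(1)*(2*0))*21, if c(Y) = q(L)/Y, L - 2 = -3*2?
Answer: 0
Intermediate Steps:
L = -4 (L = 2 - 3*2 = 2 - 6 = -4)
q(Z) = 3 - (4 + Z)/(7*(1 + Z)) (q(Z) = 3 - (Z + 4)/(7*(Z + 1)) = 3 - (4 + Z)/(7*(1 + Z)))
c(Y) = 3/Y (c(Y) = ((17 + 20*(-4))/(7*(1 - 4)))/Y = ((⅐)*(17 - 80)/(-3))/Y = ((⅐)*(-⅓)*(-63))/Y = 3/Y)
(c(1)*(2*0))*21 = ((3/1)*(2*0))*21 = ((3*1)*0)*21 = (3*0)*21 = 0*21 = 0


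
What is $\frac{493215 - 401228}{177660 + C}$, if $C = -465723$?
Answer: $- \frac{91987}{288063} \approx -0.31933$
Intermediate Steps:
$\frac{493215 - 401228}{177660 + C} = \frac{493215 - 401228}{177660 - 465723} = \frac{91987}{-288063} = 91987 \left(- \frac{1}{288063}\right) = - \frac{91987}{288063}$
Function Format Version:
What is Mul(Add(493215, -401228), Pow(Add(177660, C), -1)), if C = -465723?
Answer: Rational(-91987, 288063) ≈ -0.31933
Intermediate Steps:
Mul(Add(493215, -401228), Pow(Add(177660, C), -1)) = Mul(Add(493215, -401228), Pow(Add(177660, -465723), -1)) = Mul(91987, Pow(-288063, -1)) = Mul(91987, Rational(-1, 288063)) = Rational(-91987, 288063)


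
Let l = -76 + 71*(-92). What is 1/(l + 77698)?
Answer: 1/71090 ≈ 1.4067e-5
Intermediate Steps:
l = -6608 (l = -76 - 6532 = -6608)
1/(l + 77698) = 1/(-6608 + 77698) = 1/71090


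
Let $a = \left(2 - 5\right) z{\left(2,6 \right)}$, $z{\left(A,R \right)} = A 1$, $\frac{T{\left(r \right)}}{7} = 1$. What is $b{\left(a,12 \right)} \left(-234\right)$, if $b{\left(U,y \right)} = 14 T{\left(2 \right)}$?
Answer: $-22932$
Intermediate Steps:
$T{\left(r \right)} = 7$ ($T{\left(r \right)} = 7 \cdot 1 = 7$)
$z{\left(A,R \right)} = A$
$a = -6$ ($a = \left(2 - 5\right) 2 = \left(-3\right) 2 = -6$)
$b{\left(U,y \right)} = 98$ ($b{\left(U,y \right)} = 14 \cdot 7 = 98$)
$b{\left(a,12 \right)} \left(-234\right) = 98 \left(-234\right) = -22932$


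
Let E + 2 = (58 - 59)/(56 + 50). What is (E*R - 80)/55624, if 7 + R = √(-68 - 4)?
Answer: -6989/5896144 - 639*I*√2/2948072 ≈ -0.0011854 - 0.00030653*I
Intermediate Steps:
R = -7 + 6*I*√2 (R = -7 + √(-68 - 4) = -7 + √(-72) = -7 + 6*I*√2 ≈ -7.0 + 8.4853*I)
E = -213/106 (E = -2 + (58 - 59)/(56 + 50) = -2 - 1/106 = -213/106 ≈ -2.0094)
(E*R - 80)/55624 = (-213*(-7 + 6*I*√2)/106 - 80)/55624 = ((1491/106 - 639*I*√2/53) - 80)*(1/55624) = (-6989/106 - 639*I*√2/53)*(1/55624) = -6989/5896144 - 639*I*√2/2948072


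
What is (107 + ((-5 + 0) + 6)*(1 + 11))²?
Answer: 14161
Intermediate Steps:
(107 + ((-5 + 0) + 6)*(1 + 11))² = (107 + (-5 + 6)*12)² = (107 + 1*12)² = (107 + 12)² = 119² = 14161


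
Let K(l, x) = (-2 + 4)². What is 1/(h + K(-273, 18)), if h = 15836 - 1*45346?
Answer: -1/29506 ≈ -3.3891e-5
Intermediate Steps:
K(l, x) = 4 (K(l, x) = 2² = 4)
h = -29510 (h = 15836 - 45346 = -29510)
1/(h + K(-273, 18)) = 1/(-29510 + 4) = 1/(-29506) = -1/29506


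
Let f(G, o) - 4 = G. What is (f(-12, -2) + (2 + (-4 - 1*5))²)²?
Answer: 1681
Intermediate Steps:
f(G, o) = 4 + G
(f(-12, -2) + (2 + (-4 - 1*5))²)² = ((4 - 12) + (2 + (-4 - 1*5))²)² = (-8 + (2 + (-4 - 5))²)² = (-8 + (2 - 9)²)² = (-8 + (-7)²)² = (-8 + 49)² = 41² = 1681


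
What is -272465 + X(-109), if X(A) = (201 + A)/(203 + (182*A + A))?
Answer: -1344887263/4936 ≈ -2.7247e+5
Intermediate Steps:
X(A) = (201 + A)/(203 + 183*A)
-272465 + X(-109) = -272465 + (201 - 109)/(203 + 183*(-109)) = -272465 + 92/(203 - 19947) = -272465 + 92/(-19744) = -272465 - 1/19744*92 = -272465 - 23/4936 = -1344887263/4936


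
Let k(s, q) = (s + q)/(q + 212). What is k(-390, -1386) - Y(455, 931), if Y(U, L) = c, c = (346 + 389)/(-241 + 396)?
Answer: -58761/18197 ≈ -3.2292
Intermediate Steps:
c = 147/31 (c = 735/155 = 735*(1/155) = 147/31 ≈ 4.7419)
k(s, q) = (q + s)/(212 + q)
Y(U, L) = 147/31
k(-390, -1386) - Y(455, 931) = (-1386 - 390)/(212 - 1386) - 1*147/31 = -1776/(-1174) - 147/31 = -1/1174*(-1776) - 147/31 = 888/587 - 147/31 = -58761/18197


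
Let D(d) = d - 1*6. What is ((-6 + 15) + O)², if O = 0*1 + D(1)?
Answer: 16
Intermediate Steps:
D(d) = -6 + d (D(d) = d - 6 = -6 + d)
O = -5 (O = 0*1 + (-6 + 1) = 0 - 5 = -5)
((-6 + 15) + O)² = ((-6 + 15) - 5)² = (9 - 5)² = 4² = 16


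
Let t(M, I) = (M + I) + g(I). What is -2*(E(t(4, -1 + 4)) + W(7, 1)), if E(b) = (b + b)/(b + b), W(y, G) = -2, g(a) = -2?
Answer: 2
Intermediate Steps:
t(M, I) = -2 + I + M (t(M, I) = (M + I) - 2 = (I + M) - 2 = -2 + I + M)
E(b) = 1 (E(b) = (2*b)/((2*b)) = (2*b)*(1/(2*b)) = 1)
-2*(E(t(4, -1 + 4)) + W(7, 1)) = -2*(1 - 2) = -2*(-1) = 2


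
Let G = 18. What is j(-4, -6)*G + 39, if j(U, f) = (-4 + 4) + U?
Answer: -33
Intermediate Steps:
j(U, f) = U (j(U, f) = 0 + U = U)
j(-4, -6)*G + 39 = -4*18 + 39 = -72 + 39 = -33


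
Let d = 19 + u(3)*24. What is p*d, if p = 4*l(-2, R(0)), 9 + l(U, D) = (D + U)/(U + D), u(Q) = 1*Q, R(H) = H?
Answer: -2912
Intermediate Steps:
u(Q) = Q
l(U, D) = -8 (l(U, D) = -9 + (D + U)/(U + D) = -9 + (D + U)/(D + U) = -9 + 1 = -8)
p = -32 (p = 4*(-8) = -32)
d = 91 (d = 19 + 3*24 = 19 + 72 = 91)
p*d = -32*91 = -2912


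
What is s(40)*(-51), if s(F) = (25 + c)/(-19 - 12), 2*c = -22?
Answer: 714/31 ≈ 23.032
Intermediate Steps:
c = -11 (c = (½)*(-22) = -11)
s(F) = -14/31 (s(F) = (25 - 11)/(-19 - 12) = 14/(-31) = 14*(-1/31) = -14/31)
s(40)*(-51) = -14/31*(-51) = 714/31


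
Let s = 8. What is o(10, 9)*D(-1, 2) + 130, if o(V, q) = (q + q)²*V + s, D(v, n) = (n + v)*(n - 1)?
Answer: 3378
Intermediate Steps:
D(v, n) = (-1 + n)*(n + v) (D(v, n) = (n + v)*(-1 + n) = (-1 + n)*(n + v))
o(V, q) = 8 + 4*V*q² (o(V, q) = (q + q)²*V + 8 = (2*q)²*V + 8 = (4*q²)*V + 8 = 4*V*q² + 8 = 8 + 4*V*q²)
o(10, 9)*D(-1, 2) + 130 = (8 + 4*10*9²)*(2² - 1*2 - 1*(-1) + 2*(-1)) + 130 = (8 + 4*10*81)*(4 - 2 + 1 - 2) + 130 = (8 + 3240)*1 + 130 = 3248*1 + 130 = 3248 + 130 = 3378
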